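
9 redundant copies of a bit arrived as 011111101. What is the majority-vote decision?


Ones: 7 out of 9
Threshold: 5

1 (7/9 voted 1)


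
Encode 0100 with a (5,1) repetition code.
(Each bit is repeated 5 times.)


Each bit -> 5 copies

00000111110000000000


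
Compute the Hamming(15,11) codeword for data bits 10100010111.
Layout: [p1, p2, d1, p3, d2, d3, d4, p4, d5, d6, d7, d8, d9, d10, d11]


Parity bits: p1=0, p2=1, p3=0, p4=0

011001000010111


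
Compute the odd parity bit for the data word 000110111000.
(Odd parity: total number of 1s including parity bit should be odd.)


Number of 1s in data: 5
Parity bit: 0

0


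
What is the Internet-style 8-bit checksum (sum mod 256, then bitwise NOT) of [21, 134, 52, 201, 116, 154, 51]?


Sum = 729 mod 256 = 217
Complement = 38

38


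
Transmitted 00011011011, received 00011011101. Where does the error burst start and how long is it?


XOR: 00000000110

Burst at position 8, length 2


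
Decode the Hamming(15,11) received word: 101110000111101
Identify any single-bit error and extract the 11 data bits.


Syndrome = 12: error at position 12

Data: 11000110101 (corrected bit 12)


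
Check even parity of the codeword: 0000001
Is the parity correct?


Number of 1s: 1

No, parity error (1 ones)


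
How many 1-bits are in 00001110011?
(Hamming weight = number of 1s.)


Counting 1s in 00001110011

5


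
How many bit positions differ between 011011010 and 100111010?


XOR: 111100000
Count of 1s: 4

4


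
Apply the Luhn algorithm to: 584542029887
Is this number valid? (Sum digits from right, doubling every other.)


Luhn sum = 65
65 mod 10 = 5

Invalid (Luhn sum mod 10 = 5)


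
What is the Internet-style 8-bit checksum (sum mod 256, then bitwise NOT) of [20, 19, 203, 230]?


Sum = 472 mod 256 = 216
Complement = 39

39


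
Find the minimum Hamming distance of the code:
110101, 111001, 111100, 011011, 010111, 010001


Comparing all pairs, minimum distance: 2
Can detect 1 errors, correct 0 errors

2


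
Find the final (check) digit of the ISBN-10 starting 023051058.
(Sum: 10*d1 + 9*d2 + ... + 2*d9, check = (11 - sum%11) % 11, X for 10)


Weighted sum: 108
108 mod 11 = 9

Check digit: 2


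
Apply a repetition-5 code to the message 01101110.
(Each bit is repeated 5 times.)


Each bit -> 5 copies

0000011111111110000011111111111111100000


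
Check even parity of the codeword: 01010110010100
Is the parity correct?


Number of 1s: 6

Yes, parity is correct (6 ones)


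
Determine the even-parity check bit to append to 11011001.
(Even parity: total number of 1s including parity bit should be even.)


Number of 1s in data: 5
Parity bit: 1

1


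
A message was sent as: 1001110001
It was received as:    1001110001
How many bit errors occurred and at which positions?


XOR: 0000000000

0 errors (received matches sent)


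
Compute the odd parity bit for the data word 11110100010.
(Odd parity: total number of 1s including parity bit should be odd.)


Number of 1s in data: 6
Parity bit: 1

1


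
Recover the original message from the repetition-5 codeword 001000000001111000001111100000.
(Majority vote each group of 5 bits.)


Groups: 00100, 00000, 01111, 00000, 11111, 00000
Majority votes: 001010

001010


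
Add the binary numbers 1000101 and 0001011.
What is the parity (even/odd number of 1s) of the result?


1000101 = 69
0001011 = 11
Sum = 80 = 1010000
1s count = 2

even parity (2 ones in 1010000)


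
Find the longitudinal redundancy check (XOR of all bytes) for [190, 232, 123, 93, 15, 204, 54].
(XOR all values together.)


XOR chain: 190 ^ 232 ^ 123 ^ 93 ^ 15 ^ 204 ^ 54 = 133

133


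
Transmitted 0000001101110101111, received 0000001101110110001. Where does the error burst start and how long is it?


XOR: 0000000000000011110

Burst at position 14, length 4


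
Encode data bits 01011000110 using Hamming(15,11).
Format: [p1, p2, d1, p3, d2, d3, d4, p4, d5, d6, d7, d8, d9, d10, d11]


Parity bits: p1=0, p2=0, p3=0, p4=1

000010111000110


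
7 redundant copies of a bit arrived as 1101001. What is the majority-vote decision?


Ones: 4 out of 7
Threshold: 4

1 (4/7 voted 1)


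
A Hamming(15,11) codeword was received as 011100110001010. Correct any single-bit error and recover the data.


Syndrome = 8: error at position 8

Data: 10010001010 (corrected bit 8)


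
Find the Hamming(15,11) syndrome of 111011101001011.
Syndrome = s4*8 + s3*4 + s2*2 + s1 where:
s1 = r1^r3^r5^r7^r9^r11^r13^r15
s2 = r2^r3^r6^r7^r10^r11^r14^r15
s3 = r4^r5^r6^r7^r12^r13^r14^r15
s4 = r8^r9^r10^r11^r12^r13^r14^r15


s1=0, s2=0, s3=0, s4=0

Syndrome = 0 (no error)


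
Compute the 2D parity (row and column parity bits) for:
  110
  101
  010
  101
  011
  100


Row parities: 001001
Column parities: 011

Row P: 001001, Col P: 011, Corner: 0


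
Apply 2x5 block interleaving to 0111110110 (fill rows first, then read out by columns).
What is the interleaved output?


Matrix:
  01111
  10110
Read columns: 0110111110

0110111110


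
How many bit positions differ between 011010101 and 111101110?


XOR: 100111011
Count of 1s: 6

6


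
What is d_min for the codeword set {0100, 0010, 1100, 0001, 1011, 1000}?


Comparing all pairs, minimum distance: 1
Can detect 0 errors, correct 0 errors

1


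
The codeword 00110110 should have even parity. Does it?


Number of 1s: 4

Yes, parity is correct (4 ones)


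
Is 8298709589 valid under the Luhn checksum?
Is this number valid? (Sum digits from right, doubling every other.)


Luhn sum = 61
61 mod 10 = 1

Invalid (Luhn sum mod 10 = 1)


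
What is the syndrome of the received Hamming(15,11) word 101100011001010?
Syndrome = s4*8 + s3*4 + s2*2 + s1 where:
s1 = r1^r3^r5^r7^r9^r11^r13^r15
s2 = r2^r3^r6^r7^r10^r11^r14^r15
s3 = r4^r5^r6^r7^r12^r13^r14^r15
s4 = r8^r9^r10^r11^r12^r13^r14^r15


s1=1, s2=0, s3=1, s4=0

Syndrome = 5 (error at position 5)


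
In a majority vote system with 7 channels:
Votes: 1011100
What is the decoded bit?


Ones: 4 out of 7
Threshold: 4

1 (4/7 voted 1)


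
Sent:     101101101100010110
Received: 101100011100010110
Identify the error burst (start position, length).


XOR: 000001110000000000

Burst at position 5, length 3


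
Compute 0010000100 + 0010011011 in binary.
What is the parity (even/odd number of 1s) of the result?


0010000100 = 132
0010011011 = 155
Sum = 287 = 100011111
1s count = 6

even parity (6 ones in 100011111)


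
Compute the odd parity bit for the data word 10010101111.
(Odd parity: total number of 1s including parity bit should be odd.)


Number of 1s in data: 7
Parity bit: 0

0


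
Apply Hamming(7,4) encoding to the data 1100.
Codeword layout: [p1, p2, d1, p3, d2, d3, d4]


Parity bits: p1=0, p2=1, p3=1

0111100


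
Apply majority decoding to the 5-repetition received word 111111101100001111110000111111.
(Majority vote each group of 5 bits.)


Groups: 11111, 11011, 00001, 11111, 00001, 11111
Majority votes: 110101

110101


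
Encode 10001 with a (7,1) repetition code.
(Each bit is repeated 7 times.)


Each bit -> 7 copies

11111110000000000000000000001111111


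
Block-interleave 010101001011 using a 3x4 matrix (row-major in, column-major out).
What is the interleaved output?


Matrix:
  0101
  0100
  1011
Read columns: 001110001101

001110001101


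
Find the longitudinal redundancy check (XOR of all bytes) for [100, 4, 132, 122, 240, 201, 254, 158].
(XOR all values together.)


XOR chain: 100 ^ 4 ^ 132 ^ 122 ^ 240 ^ 201 ^ 254 ^ 158 = 199

199


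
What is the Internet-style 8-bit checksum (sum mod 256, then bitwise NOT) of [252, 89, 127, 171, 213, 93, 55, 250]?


Sum = 1250 mod 256 = 226
Complement = 29

29


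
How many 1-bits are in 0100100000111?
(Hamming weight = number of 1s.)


Counting 1s in 0100100000111

5


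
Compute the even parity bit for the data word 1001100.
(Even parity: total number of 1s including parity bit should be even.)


Number of 1s in data: 3
Parity bit: 1

1


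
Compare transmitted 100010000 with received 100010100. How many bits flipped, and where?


XOR: 000000100

1 error(s) at position(s): 6


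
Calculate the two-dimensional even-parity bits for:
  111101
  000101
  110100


Row parities: 101
Column parities: 001100

Row P: 101, Col P: 001100, Corner: 0


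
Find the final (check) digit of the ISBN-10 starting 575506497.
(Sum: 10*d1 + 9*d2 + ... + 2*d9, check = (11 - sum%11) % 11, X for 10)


Weighted sum: 275
275 mod 11 = 0

Check digit: 0


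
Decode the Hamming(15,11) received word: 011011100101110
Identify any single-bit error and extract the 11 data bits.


Syndrome = 0: no error detected

Data: 11110101110 (no errors)


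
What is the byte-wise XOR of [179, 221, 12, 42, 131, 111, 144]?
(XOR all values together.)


XOR chain: 179 ^ 221 ^ 12 ^ 42 ^ 131 ^ 111 ^ 144 = 52

52


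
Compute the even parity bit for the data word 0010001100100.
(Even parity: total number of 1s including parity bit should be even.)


Number of 1s in data: 4
Parity bit: 0

0


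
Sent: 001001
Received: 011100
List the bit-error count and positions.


XOR: 010101

3 error(s) at position(s): 1, 3, 5


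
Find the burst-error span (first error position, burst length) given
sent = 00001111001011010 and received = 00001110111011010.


XOR: 00000001110000000

Burst at position 7, length 3


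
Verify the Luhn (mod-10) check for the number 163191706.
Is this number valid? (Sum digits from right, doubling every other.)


Luhn sum = 33
33 mod 10 = 3

Invalid (Luhn sum mod 10 = 3)


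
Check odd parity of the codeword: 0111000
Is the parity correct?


Number of 1s: 3

Yes, parity is correct (3 ones)


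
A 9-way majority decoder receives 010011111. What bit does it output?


Ones: 6 out of 9
Threshold: 5

1 (6/9 voted 1)


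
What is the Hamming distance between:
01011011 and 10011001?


XOR: 11000010
Count of 1s: 3

3


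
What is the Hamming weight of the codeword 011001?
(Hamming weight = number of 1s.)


Counting 1s in 011001

3


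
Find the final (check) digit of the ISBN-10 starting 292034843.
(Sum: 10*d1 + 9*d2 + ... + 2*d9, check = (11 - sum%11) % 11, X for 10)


Weighted sum: 205
205 mod 11 = 7

Check digit: 4


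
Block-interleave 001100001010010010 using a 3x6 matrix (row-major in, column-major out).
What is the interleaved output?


Matrix:
  001100
  001010
  010010
Read columns: 000001110100011000

000001110100011000


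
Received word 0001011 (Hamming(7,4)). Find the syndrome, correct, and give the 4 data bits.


Syndrome = 5: error at position 5

Data: 0111 (corrected bit 5)


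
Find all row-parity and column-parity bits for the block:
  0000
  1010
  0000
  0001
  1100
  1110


Row parities: 000101
Column parities: 1001

Row P: 000101, Col P: 1001, Corner: 0


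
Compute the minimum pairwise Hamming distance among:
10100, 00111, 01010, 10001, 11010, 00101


Comparing all pairs, minimum distance: 1
Can detect 0 errors, correct 0 errors

1


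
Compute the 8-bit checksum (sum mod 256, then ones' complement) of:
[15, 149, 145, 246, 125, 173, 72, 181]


Sum = 1106 mod 256 = 82
Complement = 173

173


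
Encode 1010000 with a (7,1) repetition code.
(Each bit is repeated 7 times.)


Each bit -> 7 copies

1111111000000011111110000000000000000000000000000


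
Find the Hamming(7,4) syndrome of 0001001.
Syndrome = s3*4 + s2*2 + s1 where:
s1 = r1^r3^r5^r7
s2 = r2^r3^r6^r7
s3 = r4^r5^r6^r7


s1=1, s2=1, s3=0

Syndrome = 3 (error at position 3)


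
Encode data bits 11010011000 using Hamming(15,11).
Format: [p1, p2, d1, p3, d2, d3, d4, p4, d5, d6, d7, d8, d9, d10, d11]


Parity bits: p1=0, p2=1, p3=1, p4=0

011110100011000


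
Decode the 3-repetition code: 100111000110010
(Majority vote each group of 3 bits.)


Groups: 100, 111, 000, 110, 010
Majority votes: 01010

01010


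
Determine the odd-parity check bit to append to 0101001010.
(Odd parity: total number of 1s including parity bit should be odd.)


Number of 1s in data: 4
Parity bit: 1

1


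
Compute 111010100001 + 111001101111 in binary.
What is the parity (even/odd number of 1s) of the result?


111010100001 = 3745
111001101111 = 3695
Sum = 7440 = 1110100010000
1s count = 5

odd parity (5 ones in 1110100010000)


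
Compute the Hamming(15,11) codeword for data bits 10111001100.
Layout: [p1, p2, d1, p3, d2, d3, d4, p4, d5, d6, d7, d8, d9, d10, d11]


Parity bits: p1=0, p2=1, p3=0, p4=1

011001111001100


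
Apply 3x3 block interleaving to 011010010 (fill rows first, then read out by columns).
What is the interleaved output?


Matrix:
  011
  010
  010
Read columns: 000111100

000111100


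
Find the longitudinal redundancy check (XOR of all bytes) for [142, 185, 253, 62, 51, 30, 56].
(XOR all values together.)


XOR chain: 142 ^ 185 ^ 253 ^ 62 ^ 51 ^ 30 ^ 56 = 225

225


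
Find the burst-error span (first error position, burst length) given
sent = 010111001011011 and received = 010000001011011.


XOR: 000111000000000

Burst at position 3, length 3


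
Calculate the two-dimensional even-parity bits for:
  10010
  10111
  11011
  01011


Row parities: 0001
Column parities: 10101

Row P: 0001, Col P: 10101, Corner: 1


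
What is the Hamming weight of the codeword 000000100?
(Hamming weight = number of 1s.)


Counting 1s in 000000100

1


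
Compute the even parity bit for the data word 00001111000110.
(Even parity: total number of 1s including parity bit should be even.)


Number of 1s in data: 6
Parity bit: 0

0


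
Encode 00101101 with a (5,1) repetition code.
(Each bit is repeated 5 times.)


Each bit -> 5 copies

0000000000111110000011111111110000011111


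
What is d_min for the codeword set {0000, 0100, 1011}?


Comparing all pairs, minimum distance: 1
Can detect 0 errors, correct 0 errors

1


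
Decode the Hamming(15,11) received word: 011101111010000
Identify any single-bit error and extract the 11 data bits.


Syndrome = 14: error at position 14

Data: 10111010010 (corrected bit 14)


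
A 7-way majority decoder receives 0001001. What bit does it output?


Ones: 2 out of 7
Threshold: 4

0 (2/7 voted 1)


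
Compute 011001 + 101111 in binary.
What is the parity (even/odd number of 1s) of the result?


011001 = 25
101111 = 47
Sum = 72 = 1001000
1s count = 2

even parity (2 ones in 1001000)


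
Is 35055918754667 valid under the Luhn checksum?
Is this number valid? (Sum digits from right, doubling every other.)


Luhn sum = 70
70 mod 10 = 0

Valid (Luhn sum mod 10 = 0)


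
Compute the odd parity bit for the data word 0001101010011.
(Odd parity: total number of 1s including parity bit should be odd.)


Number of 1s in data: 6
Parity bit: 1

1


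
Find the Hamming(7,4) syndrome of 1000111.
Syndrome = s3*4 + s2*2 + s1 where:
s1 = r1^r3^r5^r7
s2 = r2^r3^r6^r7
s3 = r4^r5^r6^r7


s1=1, s2=0, s3=1

Syndrome = 5 (error at position 5)


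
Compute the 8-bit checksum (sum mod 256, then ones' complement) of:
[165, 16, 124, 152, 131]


Sum = 588 mod 256 = 76
Complement = 179

179


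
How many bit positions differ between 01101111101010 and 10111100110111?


XOR: 11010011011101
Count of 1s: 9

9


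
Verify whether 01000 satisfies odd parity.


Number of 1s: 1

Yes, parity is correct (1 ones)


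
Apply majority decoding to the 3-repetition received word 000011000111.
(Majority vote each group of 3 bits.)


Groups: 000, 011, 000, 111
Majority votes: 0101

0101


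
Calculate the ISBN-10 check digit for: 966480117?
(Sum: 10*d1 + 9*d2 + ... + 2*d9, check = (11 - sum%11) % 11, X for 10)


Weighted sum: 289
289 mod 11 = 3

Check digit: 8


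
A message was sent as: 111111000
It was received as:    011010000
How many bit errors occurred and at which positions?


XOR: 100101000

3 error(s) at position(s): 0, 3, 5


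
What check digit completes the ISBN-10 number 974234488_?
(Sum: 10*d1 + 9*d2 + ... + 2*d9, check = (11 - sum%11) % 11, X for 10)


Weighted sum: 293
293 mod 11 = 7

Check digit: 4


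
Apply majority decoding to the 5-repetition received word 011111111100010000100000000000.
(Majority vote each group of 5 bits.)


Groups: 01111, 11111, 00010, 00010, 00000, 00000
Majority votes: 110000

110000


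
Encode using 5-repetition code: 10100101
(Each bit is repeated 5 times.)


Each bit -> 5 copies

1111100000111110000000000111110000011111


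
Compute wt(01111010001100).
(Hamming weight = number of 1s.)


Counting 1s in 01111010001100

7


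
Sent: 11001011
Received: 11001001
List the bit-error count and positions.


XOR: 00000010

1 error(s) at position(s): 6


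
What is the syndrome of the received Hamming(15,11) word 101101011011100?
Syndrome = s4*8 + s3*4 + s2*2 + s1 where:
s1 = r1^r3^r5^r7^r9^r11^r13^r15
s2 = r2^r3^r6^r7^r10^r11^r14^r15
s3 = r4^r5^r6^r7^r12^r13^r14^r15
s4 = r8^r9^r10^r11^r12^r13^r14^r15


s1=1, s2=1, s3=0, s4=1

Syndrome = 11 (error at position 11)


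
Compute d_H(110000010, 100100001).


XOR: 010100011
Count of 1s: 4

4


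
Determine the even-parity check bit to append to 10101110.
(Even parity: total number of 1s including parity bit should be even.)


Number of 1s in data: 5
Parity bit: 1

1


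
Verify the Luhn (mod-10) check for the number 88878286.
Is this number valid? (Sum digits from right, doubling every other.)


Luhn sum = 51
51 mod 10 = 1

Invalid (Luhn sum mod 10 = 1)


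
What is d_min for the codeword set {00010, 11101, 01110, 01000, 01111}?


Comparing all pairs, minimum distance: 1
Can detect 0 errors, correct 0 errors

1


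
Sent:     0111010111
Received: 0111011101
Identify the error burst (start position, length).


XOR: 0000001010

Burst at position 6, length 3


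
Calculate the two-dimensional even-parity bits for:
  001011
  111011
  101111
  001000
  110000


Row parities: 11110
Column parities: 100111

Row P: 11110, Col P: 100111, Corner: 0


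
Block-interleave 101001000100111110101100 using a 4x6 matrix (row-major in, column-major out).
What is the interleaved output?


Matrix:
  101001
  000100
  111110
  101100
Read columns: 101100101011011100101000

101100101011011100101000


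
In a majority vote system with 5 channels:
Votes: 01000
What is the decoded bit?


Ones: 1 out of 5
Threshold: 3

0 (1/5 voted 1)


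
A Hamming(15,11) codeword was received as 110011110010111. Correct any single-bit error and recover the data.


Syndrome = 8: error at position 8

Data: 01110010111 (corrected bit 8)


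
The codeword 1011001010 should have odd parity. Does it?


Number of 1s: 5

Yes, parity is correct (5 ones)


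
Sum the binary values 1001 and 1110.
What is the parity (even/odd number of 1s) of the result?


1001 = 9
1110 = 14
Sum = 23 = 10111
1s count = 4

even parity (4 ones in 10111)


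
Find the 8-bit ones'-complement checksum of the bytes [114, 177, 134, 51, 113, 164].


Sum = 753 mod 256 = 241
Complement = 14

14


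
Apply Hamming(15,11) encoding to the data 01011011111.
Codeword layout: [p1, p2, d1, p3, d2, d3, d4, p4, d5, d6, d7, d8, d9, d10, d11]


Parity bits: p1=0, p2=0, p3=0, p4=0

000010101011111


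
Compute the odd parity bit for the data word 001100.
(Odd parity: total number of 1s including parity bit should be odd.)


Number of 1s in data: 2
Parity bit: 1

1


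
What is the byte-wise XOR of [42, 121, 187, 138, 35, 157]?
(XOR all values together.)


XOR chain: 42 ^ 121 ^ 187 ^ 138 ^ 35 ^ 157 = 220

220


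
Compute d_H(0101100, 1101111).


XOR: 1000011
Count of 1s: 3

3


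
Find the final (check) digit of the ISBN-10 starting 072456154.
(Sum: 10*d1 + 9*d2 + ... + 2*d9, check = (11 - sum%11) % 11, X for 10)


Weighted sum: 194
194 mod 11 = 7

Check digit: 4


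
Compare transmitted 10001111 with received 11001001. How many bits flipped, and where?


XOR: 01000110

3 error(s) at position(s): 1, 5, 6


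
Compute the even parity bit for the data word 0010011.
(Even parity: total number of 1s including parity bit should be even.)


Number of 1s in data: 3
Parity bit: 1

1


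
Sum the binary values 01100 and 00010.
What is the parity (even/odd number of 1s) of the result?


01100 = 12
00010 = 2
Sum = 14 = 1110
1s count = 3

odd parity (3 ones in 1110)


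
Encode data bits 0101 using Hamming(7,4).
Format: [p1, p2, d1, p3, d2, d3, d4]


Parity bits: p1=0, p2=1, p3=0

0100101


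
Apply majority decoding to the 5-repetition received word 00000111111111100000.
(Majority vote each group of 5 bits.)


Groups: 00000, 11111, 11111, 00000
Majority votes: 0110

0110


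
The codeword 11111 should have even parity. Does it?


Number of 1s: 5

No, parity error (5 ones)


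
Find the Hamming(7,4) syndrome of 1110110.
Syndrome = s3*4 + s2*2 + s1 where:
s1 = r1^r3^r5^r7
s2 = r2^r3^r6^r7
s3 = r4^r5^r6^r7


s1=1, s2=1, s3=0

Syndrome = 3 (error at position 3)


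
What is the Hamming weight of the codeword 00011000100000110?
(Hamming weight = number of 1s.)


Counting 1s in 00011000100000110

5


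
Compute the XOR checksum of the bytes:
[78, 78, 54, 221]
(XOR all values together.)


XOR chain: 78 ^ 78 ^ 54 ^ 221 = 235

235


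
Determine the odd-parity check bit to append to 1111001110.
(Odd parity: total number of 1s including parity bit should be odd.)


Number of 1s in data: 7
Parity bit: 0

0


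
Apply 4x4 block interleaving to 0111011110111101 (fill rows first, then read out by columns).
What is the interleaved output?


Matrix:
  0111
  0111
  1011
  1101
Read columns: 0011110111101111

0011110111101111


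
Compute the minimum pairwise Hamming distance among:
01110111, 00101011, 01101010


Comparing all pairs, minimum distance: 2
Can detect 1 errors, correct 0 errors

2


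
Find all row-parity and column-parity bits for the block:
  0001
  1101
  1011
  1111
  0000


Row parities: 11100
Column parities: 1000

Row P: 11100, Col P: 1000, Corner: 1


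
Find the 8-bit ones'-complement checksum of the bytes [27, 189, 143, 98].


Sum = 457 mod 256 = 201
Complement = 54

54


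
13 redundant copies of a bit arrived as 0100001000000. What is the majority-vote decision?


Ones: 2 out of 13
Threshold: 7

0 (2/13 voted 1)


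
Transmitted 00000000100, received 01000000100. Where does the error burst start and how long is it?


XOR: 01000000000

Burst at position 1, length 1


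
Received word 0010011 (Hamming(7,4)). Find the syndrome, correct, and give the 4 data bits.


Syndrome = 2: error at position 2

Data: 1011 (corrected bit 2)


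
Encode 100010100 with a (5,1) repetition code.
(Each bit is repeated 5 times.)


Each bit -> 5 copies

111110000000000000001111100000111110000000000


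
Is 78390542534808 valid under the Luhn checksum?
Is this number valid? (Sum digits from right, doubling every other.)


Luhn sum = 71
71 mod 10 = 1

Invalid (Luhn sum mod 10 = 1)


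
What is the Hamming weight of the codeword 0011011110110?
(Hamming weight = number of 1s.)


Counting 1s in 0011011110110

8


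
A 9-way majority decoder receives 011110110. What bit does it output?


Ones: 6 out of 9
Threshold: 5

1 (6/9 voted 1)


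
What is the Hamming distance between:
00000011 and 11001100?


XOR: 11001111
Count of 1s: 6

6


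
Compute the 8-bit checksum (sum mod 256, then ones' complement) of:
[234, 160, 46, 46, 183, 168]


Sum = 837 mod 256 = 69
Complement = 186

186


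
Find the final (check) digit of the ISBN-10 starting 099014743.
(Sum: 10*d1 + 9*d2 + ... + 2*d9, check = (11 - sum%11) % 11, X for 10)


Weighted sum: 225
225 mod 11 = 5

Check digit: 6


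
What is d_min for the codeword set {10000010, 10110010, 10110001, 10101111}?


Comparing all pairs, minimum distance: 2
Can detect 1 errors, correct 0 errors

2


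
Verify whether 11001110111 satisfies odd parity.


Number of 1s: 8

No, parity error (8 ones)


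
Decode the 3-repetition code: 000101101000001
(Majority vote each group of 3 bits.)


Groups: 000, 101, 101, 000, 001
Majority votes: 01100

01100


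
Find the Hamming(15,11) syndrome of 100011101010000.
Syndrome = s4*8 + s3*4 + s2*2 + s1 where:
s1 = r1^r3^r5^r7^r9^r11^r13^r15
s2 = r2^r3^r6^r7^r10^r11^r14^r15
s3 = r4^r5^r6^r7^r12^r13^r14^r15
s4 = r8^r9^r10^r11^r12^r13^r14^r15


s1=1, s2=1, s3=1, s4=0

Syndrome = 7 (error at position 7)


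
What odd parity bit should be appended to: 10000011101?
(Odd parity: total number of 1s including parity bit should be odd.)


Number of 1s in data: 5
Parity bit: 0

0


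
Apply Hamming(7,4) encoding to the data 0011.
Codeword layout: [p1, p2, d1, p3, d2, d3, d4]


Parity bits: p1=1, p2=0, p3=0

1000011


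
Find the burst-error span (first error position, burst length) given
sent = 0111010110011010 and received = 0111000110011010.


XOR: 0000010000000000

Burst at position 5, length 1


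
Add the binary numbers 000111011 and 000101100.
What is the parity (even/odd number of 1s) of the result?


000111011 = 59
000101100 = 44
Sum = 103 = 1100111
1s count = 5

odd parity (5 ones in 1100111)


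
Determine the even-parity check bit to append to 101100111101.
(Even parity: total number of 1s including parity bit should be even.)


Number of 1s in data: 8
Parity bit: 0

0


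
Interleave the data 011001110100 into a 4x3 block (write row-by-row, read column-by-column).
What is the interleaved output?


Matrix:
  011
  001
  110
  100
Read columns: 001110101100

001110101100


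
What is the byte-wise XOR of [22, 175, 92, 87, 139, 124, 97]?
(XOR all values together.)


XOR chain: 22 ^ 175 ^ 92 ^ 87 ^ 139 ^ 124 ^ 97 = 36

36


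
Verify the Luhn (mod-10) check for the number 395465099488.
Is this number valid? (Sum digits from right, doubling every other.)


Luhn sum = 65
65 mod 10 = 5

Invalid (Luhn sum mod 10 = 5)


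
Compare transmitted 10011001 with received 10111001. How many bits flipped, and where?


XOR: 00100000

1 error(s) at position(s): 2


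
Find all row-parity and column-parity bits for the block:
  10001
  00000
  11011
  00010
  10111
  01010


Row parities: 000100
Column parities: 10101

Row P: 000100, Col P: 10101, Corner: 1


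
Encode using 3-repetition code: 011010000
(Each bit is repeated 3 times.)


Each bit -> 3 copies

000111111000111000000000000


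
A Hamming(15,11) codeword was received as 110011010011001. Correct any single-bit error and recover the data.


Syndrome = 0: no error detected

Data: 01100011001 (no errors)


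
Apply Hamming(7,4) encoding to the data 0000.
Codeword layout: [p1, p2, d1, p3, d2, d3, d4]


Parity bits: p1=0, p2=0, p3=0

0000000


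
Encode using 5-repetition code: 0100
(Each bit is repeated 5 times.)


Each bit -> 5 copies

00000111110000000000


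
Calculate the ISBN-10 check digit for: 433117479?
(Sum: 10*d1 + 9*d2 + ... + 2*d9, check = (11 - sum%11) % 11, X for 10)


Weighted sum: 194
194 mod 11 = 7

Check digit: 4


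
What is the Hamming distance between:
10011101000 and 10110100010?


XOR: 00101001010
Count of 1s: 4

4


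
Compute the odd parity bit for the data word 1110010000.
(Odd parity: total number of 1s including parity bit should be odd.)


Number of 1s in data: 4
Parity bit: 1

1


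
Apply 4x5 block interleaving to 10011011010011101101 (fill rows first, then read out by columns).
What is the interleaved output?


Matrix:
  10011
  01101
  00111
  01101
Read columns: 10000101011110101111

10000101011110101111


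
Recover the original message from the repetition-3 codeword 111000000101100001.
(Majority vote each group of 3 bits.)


Groups: 111, 000, 000, 101, 100, 001
Majority votes: 100100

100100


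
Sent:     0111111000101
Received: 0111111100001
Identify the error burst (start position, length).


XOR: 0000000100100

Burst at position 7, length 4


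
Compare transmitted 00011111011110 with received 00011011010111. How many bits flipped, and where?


XOR: 00000100001001

3 error(s) at position(s): 5, 10, 13


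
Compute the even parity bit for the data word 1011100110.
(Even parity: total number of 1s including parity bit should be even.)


Number of 1s in data: 6
Parity bit: 0

0


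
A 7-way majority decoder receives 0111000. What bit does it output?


Ones: 3 out of 7
Threshold: 4

0 (3/7 voted 1)


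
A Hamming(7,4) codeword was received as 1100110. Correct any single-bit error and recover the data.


Syndrome = 0: no error detected

Data: 0110 (no errors)


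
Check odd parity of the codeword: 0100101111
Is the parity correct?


Number of 1s: 6

No, parity error (6 ones)


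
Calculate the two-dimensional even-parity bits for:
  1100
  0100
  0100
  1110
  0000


Row parities: 01110
Column parities: 0010

Row P: 01110, Col P: 0010, Corner: 1


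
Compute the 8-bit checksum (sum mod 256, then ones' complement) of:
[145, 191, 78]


Sum = 414 mod 256 = 158
Complement = 97

97


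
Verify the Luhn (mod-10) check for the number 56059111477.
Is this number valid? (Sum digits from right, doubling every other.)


Luhn sum = 39
39 mod 10 = 9

Invalid (Luhn sum mod 10 = 9)


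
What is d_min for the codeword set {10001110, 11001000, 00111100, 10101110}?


Comparing all pairs, minimum distance: 1
Can detect 0 errors, correct 0 errors

1


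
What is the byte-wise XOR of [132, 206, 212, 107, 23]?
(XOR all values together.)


XOR chain: 132 ^ 206 ^ 212 ^ 107 ^ 23 = 226

226


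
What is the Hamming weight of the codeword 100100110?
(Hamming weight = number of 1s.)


Counting 1s in 100100110

4


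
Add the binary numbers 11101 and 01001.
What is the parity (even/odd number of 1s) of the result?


11101 = 29
01001 = 9
Sum = 38 = 100110
1s count = 3

odd parity (3 ones in 100110)


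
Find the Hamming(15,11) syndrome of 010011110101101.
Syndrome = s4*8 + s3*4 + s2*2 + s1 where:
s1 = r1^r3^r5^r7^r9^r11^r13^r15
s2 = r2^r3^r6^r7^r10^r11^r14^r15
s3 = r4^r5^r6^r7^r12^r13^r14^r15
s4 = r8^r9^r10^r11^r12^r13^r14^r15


s1=0, s2=1, s3=0, s4=1

Syndrome = 10 (error at position 10)


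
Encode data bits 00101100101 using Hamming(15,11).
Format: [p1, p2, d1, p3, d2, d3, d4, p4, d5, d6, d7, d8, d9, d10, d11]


Parity bits: p1=1, p2=1, p3=1, p4=0

110101001100101


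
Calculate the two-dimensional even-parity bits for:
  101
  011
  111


Row parities: 001
Column parities: 001

Row P: 001, Col P: 001, Corner: 1


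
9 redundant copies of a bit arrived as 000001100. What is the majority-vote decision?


Ones: 2 out of 9
Threshold: 5

0 (2/9 voted 1)


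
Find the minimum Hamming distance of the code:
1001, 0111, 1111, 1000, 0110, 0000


Comparing all pairs, minimum distance: 1
Can detect 0 errors, correct 0 errors

1


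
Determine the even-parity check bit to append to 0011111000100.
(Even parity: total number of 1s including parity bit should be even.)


Number of 1s in data: 6
Parity bit: 0

0


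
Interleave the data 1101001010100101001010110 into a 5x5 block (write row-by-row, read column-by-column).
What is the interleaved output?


Matrix:
  11010
  01010
  10010
  10010
  10110
Read columns: 1011111000000011111100000

1011111000000011111100000


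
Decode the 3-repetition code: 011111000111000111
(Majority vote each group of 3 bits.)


Groups: 011, 111, 000, 111, 000, 111
Majority votes: 110101

110101


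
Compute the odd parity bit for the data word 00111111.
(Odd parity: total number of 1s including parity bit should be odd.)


Number of 1s in data: 6
Parity bit: 1

1


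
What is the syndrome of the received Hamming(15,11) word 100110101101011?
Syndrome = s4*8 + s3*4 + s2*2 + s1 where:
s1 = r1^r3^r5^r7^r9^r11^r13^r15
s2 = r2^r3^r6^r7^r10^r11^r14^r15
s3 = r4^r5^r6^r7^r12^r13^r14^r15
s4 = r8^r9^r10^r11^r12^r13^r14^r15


s1=1, s2=0, s3=0, s4=1

Syndrome = 9 (error at position 9)


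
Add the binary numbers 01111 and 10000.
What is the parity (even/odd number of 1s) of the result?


01111 = 15
10000 = 16
Sum = 31 = 11111
1s count = 5

odd parity (5 ones in 11111)


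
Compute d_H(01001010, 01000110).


XOR: 00001100
Count of 1s: 2

2


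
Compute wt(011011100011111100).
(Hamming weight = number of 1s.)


Counting 1s in 011011100011111100

11


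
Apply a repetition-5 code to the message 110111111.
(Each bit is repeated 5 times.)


Each bit -> 5 copies

111111111100000111111111111111111111111111111


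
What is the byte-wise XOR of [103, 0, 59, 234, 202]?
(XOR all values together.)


XOR chain: 103 ^ 0 ^ 59 ^ 234 ^ 202 = 124

124


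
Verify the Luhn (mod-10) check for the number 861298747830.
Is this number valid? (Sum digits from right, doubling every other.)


Luhn sum = 62
62 mod 10 = 2

Invalid (Luhn sum mod 10 = 2)


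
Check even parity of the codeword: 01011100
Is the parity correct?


Number of 1s: 4

Yes, parity is correct (4 ones)


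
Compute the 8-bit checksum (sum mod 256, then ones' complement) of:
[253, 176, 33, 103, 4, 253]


Sum = 822 mod 256 = 54
Complement = 201

201


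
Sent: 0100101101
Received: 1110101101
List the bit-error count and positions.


XOR: 1010000000

2 error(s) at position(s): 0, 2


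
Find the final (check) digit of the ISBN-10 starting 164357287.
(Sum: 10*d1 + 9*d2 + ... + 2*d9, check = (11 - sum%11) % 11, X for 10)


Weighted sum: 228
228 mod 11 = 8

Check digit: 3


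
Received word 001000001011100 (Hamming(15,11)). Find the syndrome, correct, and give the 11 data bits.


Syndrome = 0: no error detected

Data: 10001011100 (no errors)


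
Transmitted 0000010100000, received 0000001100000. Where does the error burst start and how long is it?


XOR: 0000011000000

Burst at position 5, length 2


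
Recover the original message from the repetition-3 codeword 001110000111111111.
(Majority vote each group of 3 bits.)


Groups: 001, 110, 000, 111, 111, 111
Majority votes: 010111

010111


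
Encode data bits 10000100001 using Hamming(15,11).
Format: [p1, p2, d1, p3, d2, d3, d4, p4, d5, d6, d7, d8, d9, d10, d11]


Parity bits: p1=0, p2=1, p3=1, p4=0

011100000100001


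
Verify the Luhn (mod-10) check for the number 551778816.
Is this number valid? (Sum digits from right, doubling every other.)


Luhn sum = 42
42 mod 10 = 2

Invalid (Luhn sum mod 10 = 2)


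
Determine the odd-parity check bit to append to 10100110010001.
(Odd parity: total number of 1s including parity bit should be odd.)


Number of 1s in data: 6
Parity bit: 1

1


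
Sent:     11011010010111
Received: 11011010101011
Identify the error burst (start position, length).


XOR: 00000000111100

Burst at position 8, length 4


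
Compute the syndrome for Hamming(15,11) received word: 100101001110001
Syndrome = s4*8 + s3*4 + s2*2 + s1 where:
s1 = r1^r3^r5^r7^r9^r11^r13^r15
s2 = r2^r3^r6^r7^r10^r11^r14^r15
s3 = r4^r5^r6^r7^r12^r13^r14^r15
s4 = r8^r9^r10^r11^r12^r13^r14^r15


s1=0, s2=0, s3=1, s4=0

Syndrome = 4 (error at position 4)


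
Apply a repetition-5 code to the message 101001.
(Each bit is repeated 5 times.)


Each bit -> 5 copies

111110000011111000000000011111


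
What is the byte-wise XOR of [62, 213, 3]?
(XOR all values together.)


XOR chain: 62 ^ 213 ^ 3 = 232

232


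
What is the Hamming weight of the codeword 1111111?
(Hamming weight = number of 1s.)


Counting 1s in 1111111

7


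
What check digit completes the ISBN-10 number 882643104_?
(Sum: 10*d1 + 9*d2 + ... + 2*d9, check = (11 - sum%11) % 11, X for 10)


Weighted sum: 261
261 mod 11 = 8

Check digit: 3


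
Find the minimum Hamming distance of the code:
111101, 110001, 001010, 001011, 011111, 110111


Comparing all pairs, minimum distance: 1
Can detect 0 errors, correct 0 errors

1


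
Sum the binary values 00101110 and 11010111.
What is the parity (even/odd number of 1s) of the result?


00101110 = 46
11010111 = 215
Sum = 261 = 100000101
1s count = 3

odd parity (3 ones in 100000101)


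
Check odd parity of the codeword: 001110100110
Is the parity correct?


Number of 1s: 6

No, parity error (6 ones)


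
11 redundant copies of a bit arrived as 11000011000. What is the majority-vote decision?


Ones: 4 out of 11
Threshold: 6

0 (4/11 voted 1)


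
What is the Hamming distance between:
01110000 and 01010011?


XOR: 00100011
Count of 1s: 3

3


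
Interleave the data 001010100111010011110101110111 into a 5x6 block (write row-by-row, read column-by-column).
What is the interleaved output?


Matrix:
  001010
  100111
  010011
  110101
  110111
Read columns: 010110011110000010111110101111

010110011110000010111110101111


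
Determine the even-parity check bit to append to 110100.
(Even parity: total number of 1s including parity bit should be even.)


Number of 1s in data: 3
Parity bit: 1

1


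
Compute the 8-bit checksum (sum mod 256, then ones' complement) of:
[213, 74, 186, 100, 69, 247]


Sum = 889 mod 256 = 121
Complement = 134

134


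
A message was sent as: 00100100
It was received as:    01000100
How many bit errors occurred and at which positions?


XOR: 01100000

2 error(s) at position(s): 1, 2


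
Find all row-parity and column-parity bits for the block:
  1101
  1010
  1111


Row parities: 100
Column parities: 1000

Row P: 100, Col P: 1000, Corner: 1


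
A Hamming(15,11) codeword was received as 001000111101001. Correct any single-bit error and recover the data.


Syndrome = 12: error at position 12

Data: 10011100001 (corrected bit 12)


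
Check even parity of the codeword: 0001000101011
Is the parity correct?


Number of 1s: 5

No, parity error (5 ones)


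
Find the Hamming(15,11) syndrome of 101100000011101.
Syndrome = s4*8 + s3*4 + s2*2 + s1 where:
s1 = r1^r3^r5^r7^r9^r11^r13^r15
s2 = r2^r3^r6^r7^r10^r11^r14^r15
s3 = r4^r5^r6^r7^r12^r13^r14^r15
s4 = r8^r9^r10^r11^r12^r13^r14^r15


s1=1, s2=1, s3=0, s4=0

Syndrome = 3 (error at position 3)


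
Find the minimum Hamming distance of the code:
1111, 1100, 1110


Comparing all pairs, minimum distance: 1
Can detect 0 errors, correct 0 errors

1


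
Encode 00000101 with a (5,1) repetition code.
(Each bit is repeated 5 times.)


Each bit -> 5 copies

0000000000000000000000000111110000011111


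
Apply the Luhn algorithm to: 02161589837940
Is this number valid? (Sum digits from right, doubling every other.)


Luhn sum = 65
65 mod 10 = 5

Invalid (Luhn sum mod 10 = 5)


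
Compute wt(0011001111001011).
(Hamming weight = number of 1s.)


Counting 1s in 0011001111001011

9


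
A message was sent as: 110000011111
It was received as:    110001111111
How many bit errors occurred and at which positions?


XOR: 000001100000

2 error(s) at position(s): 5, 6


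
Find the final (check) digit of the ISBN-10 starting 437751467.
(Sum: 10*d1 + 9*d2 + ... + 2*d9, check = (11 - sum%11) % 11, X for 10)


Weighted sum: 255
255 mod 11 = 2

Check digit: 9


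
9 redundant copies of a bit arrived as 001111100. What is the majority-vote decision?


Ones: 5 out of 9
Threshold: 5

1 (5/9 voted 1)


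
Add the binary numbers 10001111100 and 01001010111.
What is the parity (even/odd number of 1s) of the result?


10001111100 = 1148
01001010111 = 599
Sum = 1747 = 11011010011
1s count = 7

odd parity (7 ones in 11011010011)
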